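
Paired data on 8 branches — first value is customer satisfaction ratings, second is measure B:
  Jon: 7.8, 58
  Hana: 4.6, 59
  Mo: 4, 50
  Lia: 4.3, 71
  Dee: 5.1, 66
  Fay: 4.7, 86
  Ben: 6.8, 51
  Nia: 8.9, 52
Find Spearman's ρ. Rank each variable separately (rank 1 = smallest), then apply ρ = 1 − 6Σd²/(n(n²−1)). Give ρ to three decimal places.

Ranks of variable 1: 7, 3, 1, 2, 5, 4, 6, 8
Ranks of variable 2: 4, 5, 1, 7, 6, 8, 2, 3
d = r₁ − r₂: 3, -2, 0, -5, -1, -4, 4, 5
d²: 9, 4, 0, 25, 1, 16, 16, 25; Σd² = 96
ρ = 1 − 6·96/(8·63) = 1 − 576/504 = -0.143

-0.143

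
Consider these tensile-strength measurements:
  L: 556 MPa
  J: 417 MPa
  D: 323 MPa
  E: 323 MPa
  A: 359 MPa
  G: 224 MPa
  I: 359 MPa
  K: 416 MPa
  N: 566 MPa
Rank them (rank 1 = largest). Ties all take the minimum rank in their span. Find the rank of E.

Sorted (descending): 566, 556, 417, 416, 359, 359, 323, 323, 224
The 2 values of 359 occupy positions 5–6 → each gets rank 5.
The 2 values of 323 occupy positions 7–8 → each gets rank 7.
E has value 323 MPa → rank 7.

7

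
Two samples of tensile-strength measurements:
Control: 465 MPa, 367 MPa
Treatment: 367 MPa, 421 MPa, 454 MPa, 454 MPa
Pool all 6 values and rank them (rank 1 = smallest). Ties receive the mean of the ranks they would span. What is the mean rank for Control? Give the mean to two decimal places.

Sorted (ascending): 367, 367, 421, 454, 454, 465
The 2 values of 367 occupy positions 1–2 → average rank (1+2)/2 = 1.5.
The 2 values of 454 occupy positions 4–5 → average rank (4+5)/2 = 4.5.
Control values → pooled ranks: 465→6, 367→1.5
Mean rank = (6 + 1.5) / 2 = 3.75

3.75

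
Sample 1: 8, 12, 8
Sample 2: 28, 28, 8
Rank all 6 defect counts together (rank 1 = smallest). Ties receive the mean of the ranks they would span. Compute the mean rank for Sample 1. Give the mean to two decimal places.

2.67

Sorted (ascending): 8, 8, 8, 12, 28, 28
The 3 values of 8 occupy positions 1–3 → average rank 2.
The 2 values of 28 occupy positions 5–6 → average rank (5+6)/2 = 5.5.
Sample 1 values → pooled ranks: 8→2, 12→4, 8→2
Mean rank = (2 + 4 + 2) / 3 = 2.67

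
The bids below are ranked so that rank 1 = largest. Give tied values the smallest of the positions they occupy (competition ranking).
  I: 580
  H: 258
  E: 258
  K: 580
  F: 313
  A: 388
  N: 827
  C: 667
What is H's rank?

Sorted (descending): 827, 667, 580, 580, 388, 313, 258, 258
The 2 values of 580 occupy positions 3–4 → each gets rank 3.
The 2 values of 258 occupy positions 7–8 → each gets rank 7.
H has value 258 → rank 7.

7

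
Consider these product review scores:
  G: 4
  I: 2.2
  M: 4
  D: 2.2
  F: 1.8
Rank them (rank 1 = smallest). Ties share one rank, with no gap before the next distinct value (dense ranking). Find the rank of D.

Sorted (ascending): 1.8, 2.2, 2.2, 4, 4
The 2 values of 2.2 share dense rank 2.
The 2 values of 4 share dense rank 3.
Remaining distinct values take the next consecutive integers.
D has value 2.2 → rank 2.

2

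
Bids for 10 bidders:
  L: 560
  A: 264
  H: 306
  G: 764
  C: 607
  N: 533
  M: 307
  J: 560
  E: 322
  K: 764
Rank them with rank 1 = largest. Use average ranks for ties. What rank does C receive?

3

Sorted (descending): 764, 764, 607, 560, 560, 533, 322, 307, 306, 264
The 2 values of 764 occupy positions 1–2 → average rank (1+2)/2 = 1.5.
The 2 values of 560 occupy positions 4–5 → average rank (4+5)/2 = 4.5.
C has value 607 → rank 3.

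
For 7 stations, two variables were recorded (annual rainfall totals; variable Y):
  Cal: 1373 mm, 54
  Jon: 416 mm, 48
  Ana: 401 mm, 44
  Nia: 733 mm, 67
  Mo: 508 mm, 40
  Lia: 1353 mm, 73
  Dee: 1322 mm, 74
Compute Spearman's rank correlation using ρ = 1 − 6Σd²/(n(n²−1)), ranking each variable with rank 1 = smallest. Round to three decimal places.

Ranks of variable 1: 7, 2, 1, 4, 3, 6, 5
Ranks of variable 2: 4, 3, 2, 5, 1, 6, 7
d = r₁ − r₂: 3, -1, -1, -1, 2, 0, -2
d²: 9, 1, 1, 1, 4, 0, 4; Σd² = 20
ρ = 1 − 6·20/(7·48) = 1 − 120/336 = 0.643

0.643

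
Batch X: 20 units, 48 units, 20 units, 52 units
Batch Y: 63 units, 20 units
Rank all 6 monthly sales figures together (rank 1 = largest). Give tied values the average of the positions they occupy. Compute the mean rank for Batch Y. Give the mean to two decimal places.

Sorted (descending): 63, 52, 48, 20, 20, 20
The 3 values of 20 occupy positions 4–6 → average rank 5.
Batch Y values → pooled ranks: 63→1, 20→5
Mean rank = (1 + 5) / 2 = 3.00

3.00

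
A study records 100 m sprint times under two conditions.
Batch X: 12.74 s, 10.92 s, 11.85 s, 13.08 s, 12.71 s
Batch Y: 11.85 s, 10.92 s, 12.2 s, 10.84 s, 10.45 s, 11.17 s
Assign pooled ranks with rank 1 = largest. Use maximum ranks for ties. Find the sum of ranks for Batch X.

Sorted (descending): 13.08, 12.74, 12.71, 12.2, 11.85, 11.85, 11.17, 10.92, 10.92, 10.84, 10.45
The 2 values of 11.85 occupy positions 5–6 → each gets rank 6.
The 2 values of 10.92 occupy positions 8–9 → each gets rank 9.
Batch X values → pooled ranks: 12.74→2, 10.92→9, 11.85→6, 13.08→1, 12.71→3
Rank sum = 2 + 9 + 6 + 1 + 3 = 21

21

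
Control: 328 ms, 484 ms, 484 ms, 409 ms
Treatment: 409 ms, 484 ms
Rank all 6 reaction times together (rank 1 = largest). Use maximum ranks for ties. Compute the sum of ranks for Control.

Sorted (descending): 484, 484, 484, 409, 409, 328
The 3 values of 484 occupy positions 1–3 → each gets rank 3.
The 2 values of 409 occupy positions 4–5 → each gets rank 5.
Control values → pooled ranks: 328→6, 484→3, 484→3, 409→5
Rank sum = 6 + 3 + 3 + 5 = 17

17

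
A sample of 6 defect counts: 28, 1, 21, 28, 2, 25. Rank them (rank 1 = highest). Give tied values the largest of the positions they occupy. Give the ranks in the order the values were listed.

Sorted (descending): 28, 28, 25, 21, 2, 1
The 2 values of 28 occupy positions 1–2 → each gets rank 2.

2, 6, 4, 2, 5, 3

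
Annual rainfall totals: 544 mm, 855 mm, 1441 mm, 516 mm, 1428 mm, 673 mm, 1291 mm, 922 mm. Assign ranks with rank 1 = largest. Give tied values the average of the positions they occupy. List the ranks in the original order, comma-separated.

7, 5, 1, 8, 2, 6, 3, 4

Sorted (descending): 1441, 1428, 1291, 922, 855, 673, 544, 516
No ties — each value takes its position as its rank.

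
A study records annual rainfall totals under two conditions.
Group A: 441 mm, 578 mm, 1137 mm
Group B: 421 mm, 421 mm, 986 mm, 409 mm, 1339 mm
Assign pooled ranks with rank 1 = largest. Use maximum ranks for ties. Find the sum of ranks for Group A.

Sorted (descending): 1339, 1137, 986, 578, 441, 421, 421, 409
The 2 values of 421 occupy positions 6–7 → each gets rank 7.
Group A values → pooled ranks: 441→5, 578→4, 1137→2
Rank sum = 5 + 4 + 2 = 11

11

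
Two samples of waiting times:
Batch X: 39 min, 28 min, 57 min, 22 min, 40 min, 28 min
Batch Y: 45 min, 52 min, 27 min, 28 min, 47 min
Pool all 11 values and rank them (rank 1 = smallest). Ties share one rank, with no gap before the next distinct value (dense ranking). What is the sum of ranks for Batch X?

25

Sorted (ascending): 22, 27, 28, 28, 28, 39, 40, 45, 47, 52, 57
The 3 values of 28 share dense rank 3.
Remaining distinct values take the next consecutive integers.
Batch X values → pooled ranks: 39→4, 28→3, 57→9, 22→1, 40→5, 28→3
Rank sum = 4 + 3 + 9 + 1 + 5 + 3 = 25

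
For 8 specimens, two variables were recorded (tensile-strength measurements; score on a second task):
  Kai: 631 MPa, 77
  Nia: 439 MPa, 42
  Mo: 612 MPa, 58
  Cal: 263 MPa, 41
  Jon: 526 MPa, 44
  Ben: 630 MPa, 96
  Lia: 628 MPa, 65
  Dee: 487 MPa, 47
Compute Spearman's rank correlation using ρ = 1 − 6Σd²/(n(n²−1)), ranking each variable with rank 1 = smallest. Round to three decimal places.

0.952

Ranks of variable 1: 8, 2, 5, 1, 4, 7, 6, 3
Ranks of variable 2: 7, 2, 5, 1, 3, 8, 6, 4
d = r₁ − r₂: 1, 0, 0, 0, 1, -1, 0, -1
d²: 1, 0, 0, 0, 1, 1, 0, 1; Σd² = 4
ρ = 1 − 6·4/(8·63) = 1 − 24/504 = 0.952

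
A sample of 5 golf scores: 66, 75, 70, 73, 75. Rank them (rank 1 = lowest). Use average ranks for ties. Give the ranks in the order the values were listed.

Sorted (ascending): 66, 70, 73, 75, 75
The 2 values of 75 occupy positions 4–5 → average rank (4+5)/2 = 4.5.

1, 4.5, 2, 3, 4.5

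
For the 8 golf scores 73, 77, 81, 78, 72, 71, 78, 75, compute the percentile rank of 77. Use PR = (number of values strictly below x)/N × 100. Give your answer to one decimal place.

N = 8.
Strictly below 77: 4. Equal to 77: 1.
PR = 4/8 × 100 = 50.0

50.0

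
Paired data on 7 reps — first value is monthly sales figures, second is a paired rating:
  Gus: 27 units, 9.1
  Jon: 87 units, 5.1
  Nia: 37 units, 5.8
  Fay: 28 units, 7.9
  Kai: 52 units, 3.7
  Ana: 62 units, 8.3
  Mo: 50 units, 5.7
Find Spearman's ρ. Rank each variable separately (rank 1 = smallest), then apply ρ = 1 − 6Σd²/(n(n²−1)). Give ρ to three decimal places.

Ranks of variable 1: 1, 7, 3, 2, 5, 6, 4
Ranks of variable 2: 7, 2, 4, 5, 1, 6, 3
d = r₁ − r₂: -6, 5, -1, -3, 4, 0, 1
d²: 36, 25, 1, 9, 16, 0, 1; Σd² = 88
ρ = 1 − 6·88/(7·48) = 1 − 528/336 = -0.571

-0.571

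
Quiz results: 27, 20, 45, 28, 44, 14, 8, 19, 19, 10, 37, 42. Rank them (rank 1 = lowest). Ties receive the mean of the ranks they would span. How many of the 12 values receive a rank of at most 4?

Sorted (ascending): 8, 10, 14, 19, 19, 20, 27, 28, 37, 42, 44, 45
The 2 values of 19 occupy positions 4–5 → average rank (4+5)/2 = 4.5.
Ranks ≤ 4: {1, 2, 3} → 3 values.

3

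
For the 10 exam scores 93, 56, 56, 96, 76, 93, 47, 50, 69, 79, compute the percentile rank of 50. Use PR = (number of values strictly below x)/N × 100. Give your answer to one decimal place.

N = 10.
Strictly below 50: 1. Equal to 50: 1.
PR = 1/10 × 100 = 10.0

10.0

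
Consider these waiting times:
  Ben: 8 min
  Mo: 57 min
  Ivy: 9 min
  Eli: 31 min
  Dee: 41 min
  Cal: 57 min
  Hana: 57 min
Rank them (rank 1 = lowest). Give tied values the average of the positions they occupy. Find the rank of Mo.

Sorted (ascending): 8, 9, 31, 41, 57, 57, 57
The 3 values of 57 occupy positions 5–7 → average rank 6.
Mo has value 57 min → rank 6.

6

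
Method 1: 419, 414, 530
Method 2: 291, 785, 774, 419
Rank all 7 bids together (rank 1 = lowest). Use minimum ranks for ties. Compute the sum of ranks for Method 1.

10

Sorted (ascending): 291, 414, 419, 419, 530, 774, 785
The 2 values of 419 occupy positions 3–4 → each gets rank 3.
Method 1 values → pooled ranks: 419→3, 414→2, 530→5
Rank sum = 3 + 2 + 5 = 10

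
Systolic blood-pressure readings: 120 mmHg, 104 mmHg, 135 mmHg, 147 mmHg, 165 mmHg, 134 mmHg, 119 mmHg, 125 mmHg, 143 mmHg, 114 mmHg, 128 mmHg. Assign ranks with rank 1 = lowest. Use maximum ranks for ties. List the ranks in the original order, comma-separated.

Sorted (ascending): 104, 114, 119, 120, 125, 128, 134, 135, 143, 147, 165
No ties — each value takes its position as its rank.

4, 1, 8, 10, 11, 7, 3, 5, 9, 2, 6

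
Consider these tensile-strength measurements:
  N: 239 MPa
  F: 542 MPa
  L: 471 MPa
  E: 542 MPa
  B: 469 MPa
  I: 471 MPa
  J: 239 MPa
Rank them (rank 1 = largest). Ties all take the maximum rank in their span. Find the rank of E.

Sorted (descending): 542, 542, 471, 471, 469, 239, 239
The 2 values of 542 occupy positions 1–2 → each gets rank 2.
The 2 values of 471 occupy positions 3–4 → each gets rank 4.
The 2 values of 239 occupy positions 6–7 → each gets rank 7.
E has value 542 MPa → rank 2.

2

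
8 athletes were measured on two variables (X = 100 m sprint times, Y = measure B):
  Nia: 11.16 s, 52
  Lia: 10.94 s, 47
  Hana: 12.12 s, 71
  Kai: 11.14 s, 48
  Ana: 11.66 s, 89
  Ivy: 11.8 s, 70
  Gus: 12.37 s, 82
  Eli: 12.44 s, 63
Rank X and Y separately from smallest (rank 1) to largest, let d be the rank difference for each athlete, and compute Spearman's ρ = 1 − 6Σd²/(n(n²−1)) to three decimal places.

Ranks of variable 1: 3, 1, 6, 2, 4, 5, 7, 8
Ranks of variable 2: 3, 1, 6, 2, 8, 5, 7, 4
d = r₁ − r₂: 0, 0, 0, 0, -4, 0, 0, 4
d²: 0, 0, 0, 0, 16, 0, 0, 16; Σd² = 32
ρ = 1 − 6·32/(8·63) = 1 − 192/504 = 0.619

0.619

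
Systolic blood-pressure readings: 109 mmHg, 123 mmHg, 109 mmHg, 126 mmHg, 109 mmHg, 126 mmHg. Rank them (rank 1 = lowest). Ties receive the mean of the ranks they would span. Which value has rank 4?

Sorted (ascending): 109, 109, 109, 123, 126, 126
The 3 values of 109 occupy positions 1–3 → average rank 2.
The 2 values of 126 occupy positions 5–6 → average rank (5+6)/2 = 5.5.
Rank 4 → value 123.

123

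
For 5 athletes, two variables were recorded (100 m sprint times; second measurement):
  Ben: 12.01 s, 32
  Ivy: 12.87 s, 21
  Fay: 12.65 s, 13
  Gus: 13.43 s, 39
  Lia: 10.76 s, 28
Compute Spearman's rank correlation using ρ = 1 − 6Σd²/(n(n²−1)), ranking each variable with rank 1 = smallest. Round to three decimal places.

0.200

Ranks of variable 1: 2, 4, 3, 5, 1
Ranks of variable 2: 4, 2, 1, 5, 3
d = r₁ − r₂: -2, 2, 2, 0, -2
d²: 4, 4, 4, 0, 4; Σd² = 16
ρ = 1 − 6·16/(5·24) = 1 − 96/120 = 0.200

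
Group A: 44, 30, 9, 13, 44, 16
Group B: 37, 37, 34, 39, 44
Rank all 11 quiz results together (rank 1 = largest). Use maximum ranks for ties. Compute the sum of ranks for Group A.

44

Sorted (descending): 44, 44, 44, 39, 37, 37, 34, 30, 16, 13, 9
The 3 values of 44 occupy positions 1–3 → each gets rank 3.
The 2 values of 37 occupy positions 5–6 → each gets rank 6.
Group A values → pooled ranks: 44→3, 30→8, 9→11, 13→10, 44→3, 16→9
Rank sum = 3 + 8 + 11 + 10 + 3 + 9 = 44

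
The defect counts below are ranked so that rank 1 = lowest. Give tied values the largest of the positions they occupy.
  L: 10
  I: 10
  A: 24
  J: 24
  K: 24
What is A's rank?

Sorted (ascending): 10, 10, 24, 24, 24
The 2 values of 10 occupy positions 1–2 → each gets rank 2.
The 3 values of 24 occupy positions 3–5 → each gets rank 5.
A has value 24 → rank 5.

5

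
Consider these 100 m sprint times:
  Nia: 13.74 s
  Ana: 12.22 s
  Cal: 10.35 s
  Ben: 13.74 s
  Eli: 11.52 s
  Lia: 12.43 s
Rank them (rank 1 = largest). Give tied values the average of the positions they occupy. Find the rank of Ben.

Sorted (descending): 13.74, 13.74, 12.43, 12.22, 11.52, 10.35
The 2 values of 13.74 occupy positions 1–2 → average rank (1+2)/2 = 1.5.
Ben has value 13.74 s → rank 1.5.

1.5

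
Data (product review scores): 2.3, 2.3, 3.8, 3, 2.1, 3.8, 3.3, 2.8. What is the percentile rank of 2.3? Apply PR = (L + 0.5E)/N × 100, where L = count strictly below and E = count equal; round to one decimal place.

N = 8.
Strictly below 2.3: 1. Equal to 2.3: 2.
PR = (1 + 0.5·2)/8 × 100 = 25.0

25.0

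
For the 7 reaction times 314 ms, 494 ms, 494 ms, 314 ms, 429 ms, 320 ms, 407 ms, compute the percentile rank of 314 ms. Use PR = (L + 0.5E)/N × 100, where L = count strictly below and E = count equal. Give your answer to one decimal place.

N = 7.
Strictly below 314: 0. Equal to 314: 2.
PR = (0 + 0.5·2)/7 × 100 = 14.3

14.3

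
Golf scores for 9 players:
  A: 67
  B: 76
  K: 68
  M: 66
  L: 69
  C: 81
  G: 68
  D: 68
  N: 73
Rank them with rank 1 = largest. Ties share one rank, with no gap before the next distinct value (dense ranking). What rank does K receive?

5

Sorted (descending): 81, 76, 73, 69, 68, 68, 68, 67, 66
The 3 values of 68 share dense rank 5.
Remaining distinct values take the next consecutive integers.
K has value 68 → rank 5.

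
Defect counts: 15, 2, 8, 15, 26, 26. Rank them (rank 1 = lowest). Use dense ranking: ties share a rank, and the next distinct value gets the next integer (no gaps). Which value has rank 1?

Sorted (ascending): 2, 8, 15, 15, 26, 26
The 2 values of 15 share dense rank 3.
The 2 values of 26 share dense rank 4.
Remaining distinct values take the next consecutive integers.
Rank 1 → value 2.

2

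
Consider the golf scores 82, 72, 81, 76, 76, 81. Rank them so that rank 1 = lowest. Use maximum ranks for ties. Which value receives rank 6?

82

Sorted (ascending): 72, 76, 76, 81, 81, 82
The 2 values of 76 occupy positions 2–3 → each gets rank 3.
The 2 values of 81 occupy positions 4–5 → each gets rank 5.
Rank 6 → value 82.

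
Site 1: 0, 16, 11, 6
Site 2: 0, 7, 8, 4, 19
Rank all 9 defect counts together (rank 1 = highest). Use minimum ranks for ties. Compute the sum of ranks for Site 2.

25

Sorted (descending): 19, 16, 11, 8, 7, 6, 4, 0, 0
The 2 values of 0 occupy positions 8–9 → each gets rank 8.
Site 2 values → pooled ranks: 0→8, 7→5, 8→4, 4→7, 19→1
Rank sum = 8 + 5 + 4 + 7 + 1 = 25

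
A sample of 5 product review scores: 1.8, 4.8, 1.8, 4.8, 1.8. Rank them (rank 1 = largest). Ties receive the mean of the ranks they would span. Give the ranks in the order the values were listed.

Sorted (descending): 4.8, 4.8, 1.8, 1.8, 1.8
The 2 values of 4.8 occupy positions 1–2 → average rank (1+2)/2 = 1.5.
The 3 values of 1.8 occupy positions 3–5 → average rank 4.

4, 1.5, 4, 1.5, 4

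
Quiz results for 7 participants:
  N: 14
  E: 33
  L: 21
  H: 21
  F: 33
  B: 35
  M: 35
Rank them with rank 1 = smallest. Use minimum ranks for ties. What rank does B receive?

Sorted (ascending): 14, 21, 21, 33, 33, 35, 35
The 2 values of 21 occupy positions 2–3 → each gets rank 2.
The 2 values of 33 occupy positions 4–5 → each gets rank 4.
The 2 values of 35 occupy positions 6–7 → each gets rank 6.
B has value 35 → rank 6.

6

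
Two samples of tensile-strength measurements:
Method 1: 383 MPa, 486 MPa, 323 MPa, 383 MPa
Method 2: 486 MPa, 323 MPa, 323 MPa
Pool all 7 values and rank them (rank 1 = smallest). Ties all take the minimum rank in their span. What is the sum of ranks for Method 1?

15

Sorted (ascending): 323, 323, 323, 383, 383, 486, 486
The 3 values of 323 occupy positions 1–3 → each gets rank 1.
The 2 values of 383 occupy positions 4–5 → each gets rank 4.
The 2 values of 486 occupy positions 6–7 → each gets rank 6.
Method 1 values → pooled ranks: 383→4, 486→6, 323→1, 383→4
Rank sum = 4 + 6 + 1 + 4 = 15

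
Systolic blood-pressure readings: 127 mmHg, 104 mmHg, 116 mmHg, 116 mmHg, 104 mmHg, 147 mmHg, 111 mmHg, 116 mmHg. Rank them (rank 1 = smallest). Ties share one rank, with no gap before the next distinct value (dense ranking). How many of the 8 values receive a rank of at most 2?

Sorted (ascending): 104, 104, 111, 116, 116, 116, 127, 147
The 2 values of 104 share dense rank 1.
The 3 values of 116 share dense rank 3.
Remaining distinct values take the next consecutive integers.
Ranks ≤ 2: {1, 1, 2} → 3 values.

3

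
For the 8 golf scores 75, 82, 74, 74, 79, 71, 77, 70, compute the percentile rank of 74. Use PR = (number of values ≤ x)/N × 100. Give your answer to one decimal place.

N = 8.
Strictly below 74: 2. Equal to 74: 2.
PR = 4/8 × 100 = 50.0

50.0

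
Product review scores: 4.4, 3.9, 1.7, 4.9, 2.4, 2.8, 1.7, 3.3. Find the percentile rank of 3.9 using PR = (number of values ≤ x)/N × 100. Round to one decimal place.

75.0

N = 8.
Strictly below 3.9: 5. Equal to 3.9: 1.
PR = 6/8 × 100 = 75.0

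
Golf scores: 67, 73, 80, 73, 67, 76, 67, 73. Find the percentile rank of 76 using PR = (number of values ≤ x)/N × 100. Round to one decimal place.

87.5

N = 8.
Strictly below 76: 6. Equal to 76: 1.
PR = 7/8 × 100 = 87.5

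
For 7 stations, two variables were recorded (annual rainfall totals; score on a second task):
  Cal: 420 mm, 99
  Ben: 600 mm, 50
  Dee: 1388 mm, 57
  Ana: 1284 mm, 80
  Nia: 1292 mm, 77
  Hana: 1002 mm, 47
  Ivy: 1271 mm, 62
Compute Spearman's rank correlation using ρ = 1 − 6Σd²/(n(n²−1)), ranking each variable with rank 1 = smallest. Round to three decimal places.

Ranks of variable 1: 1, 2, 7, 5, 6, 3, 4
Ranks of variable 2: 7, 2, 3, 6, 5, 1, 4
d = r₁ − r₂: -6, 0, 4, -1, 1, 2, 0
d²: 36, 0, 16, 1, 1, 4, 0; Σd² = 58
ρ = 1 − 6·58/(7·48) = 1 − 348/336 = -0.036

-0.036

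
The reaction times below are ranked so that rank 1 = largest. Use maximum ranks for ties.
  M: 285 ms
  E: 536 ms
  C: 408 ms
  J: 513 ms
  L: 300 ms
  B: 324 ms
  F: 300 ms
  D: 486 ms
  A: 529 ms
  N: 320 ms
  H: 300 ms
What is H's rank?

Sorted (descending): 536, 529, 513, 486, 408, 324, 320, 300, 300, 300, 285
The 3 values of 300 occupy positions 8–10 → each gets rank 10.
H has value 300 ms → rank 10.

10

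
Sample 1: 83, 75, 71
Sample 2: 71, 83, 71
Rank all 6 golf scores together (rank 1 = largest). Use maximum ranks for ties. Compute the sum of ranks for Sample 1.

Sorted (descending): 83, 83, 75, 71, 71, 71
The 2 values of 83 occupy positions 1–2 → each gets rank 2.
The 3 values of 71 occupy positions 4–6 → each gets rank 6.
Sample 1 values → pooled ranks: 83→2, 75→3, 71→6
Rank sum = 2 + 3 + 6 = 11

11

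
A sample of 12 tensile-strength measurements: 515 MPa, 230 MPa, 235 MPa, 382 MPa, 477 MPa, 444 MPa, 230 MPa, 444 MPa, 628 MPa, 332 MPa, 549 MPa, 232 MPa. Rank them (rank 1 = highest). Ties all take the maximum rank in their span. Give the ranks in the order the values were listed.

Sorted (descending): 628, 549, 515, 477, 444, 444, 382, 332, 235, 232, 230, 230
The 2 values of 444 occupy positions 5–6 → each gets rank 6.
The 2 values of 230 occupy positions 11–12 → each gets rank 12.

3, 12, 9, 7, 4, 6, 12, 6, 1, 8, 2, 10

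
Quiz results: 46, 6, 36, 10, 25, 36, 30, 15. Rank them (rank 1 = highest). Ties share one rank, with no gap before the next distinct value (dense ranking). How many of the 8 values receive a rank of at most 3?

4

Sorted (descending): 46, 36, 36, 30, 25, 15, 10, 6
The 2 values of 36 share dense rank 2.
Remaining distinct values take the next consecutive integers.
Ranks ≤ 3: {1, 2, 2, 3} → 4 values.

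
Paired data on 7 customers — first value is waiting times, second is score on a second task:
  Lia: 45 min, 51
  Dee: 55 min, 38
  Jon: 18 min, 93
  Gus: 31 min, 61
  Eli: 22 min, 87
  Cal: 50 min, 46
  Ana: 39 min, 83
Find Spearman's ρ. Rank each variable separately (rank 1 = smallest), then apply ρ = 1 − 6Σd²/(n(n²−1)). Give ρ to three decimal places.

Ranks of variable 1: 5, 7, 1, 3, 2, 6, 4
Ranks of variable 2: 3, 1, 7, 4, 6, 2, 5
d = r₁ − r₂: 2, 6, -6, -1, -4, 4, -1
d²: 4, 36, 36, 1, 16, 16, 1; Σd² = 110
ρ = 1 − 6·110/(7·48) = 1 − 660/336 = -0.964

-0.964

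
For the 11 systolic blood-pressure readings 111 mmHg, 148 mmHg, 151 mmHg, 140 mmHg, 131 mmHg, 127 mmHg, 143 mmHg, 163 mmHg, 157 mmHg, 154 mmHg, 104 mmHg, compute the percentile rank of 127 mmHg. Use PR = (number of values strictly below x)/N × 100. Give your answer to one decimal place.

N = 11.
Strictly below 127: 2. Equal to 127: 1.
PR = 2/11 × 100 = 18.2

18.2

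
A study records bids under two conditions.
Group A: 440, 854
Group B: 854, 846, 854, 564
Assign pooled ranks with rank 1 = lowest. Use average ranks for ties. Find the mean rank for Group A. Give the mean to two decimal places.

Sorted (ascending): 440, 564, 846, 854, 854, 854
The 3 values of 854 occupy positions 4–6 → average rank 5.
Group A values → pooled ranks: 440→1, 854→5
Mean rank = (1 + 5) / 2 = 3.00

3.00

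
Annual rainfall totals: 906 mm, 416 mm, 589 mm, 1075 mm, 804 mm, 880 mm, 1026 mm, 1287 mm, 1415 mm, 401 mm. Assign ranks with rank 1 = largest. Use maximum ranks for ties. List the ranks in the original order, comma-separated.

5, 9, 8, 3, 7, 6, 4, 2, 1, 10

Sorted (descending): 1415, 1287, 1075, 1026, 906, 880, 804, 589, 416, 401
No ties — each value takes its position as its rank.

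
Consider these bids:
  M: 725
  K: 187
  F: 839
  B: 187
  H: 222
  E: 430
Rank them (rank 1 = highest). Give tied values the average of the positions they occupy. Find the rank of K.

5.5

Sorted (descending): 839, 725, 430, 222, 187, 187
The 2 values of 187 occupy positions 5–6 → average rank (5+6)/2 = 5.5.
K has value 187 → rank 5.5.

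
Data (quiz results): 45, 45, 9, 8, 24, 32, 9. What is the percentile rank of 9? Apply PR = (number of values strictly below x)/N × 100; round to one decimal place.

N = 7.
Strictly below 9: 1. Equal to 9: 2.
PR = 1/7 × 100 = 14.3

14.3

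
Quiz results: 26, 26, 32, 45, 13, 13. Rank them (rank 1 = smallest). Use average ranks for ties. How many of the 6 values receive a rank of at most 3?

Sorted (ascending): 13, 13, 26, 26, 32, 45
The 2 values of 13 occupy positions 1–2 → average rank (1+2)/2 = 1.5.
The 2 values of 26 occupy positions 3–4 → average rank (3+4)/2 = 3.5.
Ranks ≤ 3: {1.5, 1.5} → 2 values.

2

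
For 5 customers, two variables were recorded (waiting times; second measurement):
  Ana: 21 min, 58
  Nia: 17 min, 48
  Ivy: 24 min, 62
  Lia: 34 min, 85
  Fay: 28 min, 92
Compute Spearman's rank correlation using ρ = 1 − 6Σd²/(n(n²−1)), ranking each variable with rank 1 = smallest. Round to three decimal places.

Ranks of variable 1: 2, 1, 3, 5, 4
Ranks of variable 2: 2, 1, 3, 4, 5
d = r₁ − r₂: 0, 0, 0, 1, -1
d²: 0, 0, 0, 1, 1; Σd² = 2
ρ = 1 − 6·2/(5·24) = 1 − 12/120 = 0.900

0.900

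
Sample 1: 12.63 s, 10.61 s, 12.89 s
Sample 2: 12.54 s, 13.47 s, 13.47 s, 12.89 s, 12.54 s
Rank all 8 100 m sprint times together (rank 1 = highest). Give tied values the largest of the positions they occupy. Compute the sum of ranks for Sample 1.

Sorted (descending): 13.47, 13.47, 12.89, 12.89, 12.63, 12.54, 12.54, 10.61
The 2 values of 13.47 occupy positions 1–2 → each gets rank 2.
The 2 values of 12.89 occupy positions 3–4 → each gets rank 4.
The 2 values of 12.54 occupy positions 6–7 → each gets rank 7.
Sample 1 values → pooled ranks: 12.63→5, 10.61→8, 12.89→4
Rank sum = 5 + 8 + 4 = 17

17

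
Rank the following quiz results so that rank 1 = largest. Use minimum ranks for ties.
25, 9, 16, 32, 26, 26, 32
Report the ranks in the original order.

5, 7, 6, 1, 3, 3, 1

Sorted (descending): 32, 32, 26, 26, 25, 16, 9
The 2 values of 32 occupy positions 1–2 → each gets rank 1.
The 2 values of 26 occupy positions 3–4 → each gets rank 3.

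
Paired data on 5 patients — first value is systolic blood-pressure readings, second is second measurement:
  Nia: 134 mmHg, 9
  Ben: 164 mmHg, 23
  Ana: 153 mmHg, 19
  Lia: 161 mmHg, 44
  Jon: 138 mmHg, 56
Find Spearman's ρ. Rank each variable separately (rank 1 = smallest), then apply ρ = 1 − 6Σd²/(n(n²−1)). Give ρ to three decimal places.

Ranks of variable 1: 1, 5, 3, 4, 2
Ranks of variable 2: 1, 3, 2, 4, 5
d = r₁ − r₂: 0, 2, 1, 0, -3
d²: 0, 4, 1, 0, 9; Σd² = 14
ρ = 1 − 6·14/(5·24) = 1 − 84/120 = 0.300

0.300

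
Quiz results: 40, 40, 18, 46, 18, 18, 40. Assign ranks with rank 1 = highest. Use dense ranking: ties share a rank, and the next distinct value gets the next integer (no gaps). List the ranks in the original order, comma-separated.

Sorted (descending): 46, 40, 40, 40, 18, 18, 18
The 3 values of 40 share dense rank 2.
The 3 values of 18 share dense rank 3.
Remaining distinct values take the next consecutive integers.

2, 2, 3, 1, 3, 3, 2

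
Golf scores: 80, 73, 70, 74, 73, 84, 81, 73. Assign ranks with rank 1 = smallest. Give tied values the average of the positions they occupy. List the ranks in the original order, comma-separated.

Sorted (ascending): 70, 73, 73, 73, 74, 80, 81, 84
The 3 values of 73 occupy positions 2–4 → average rank 3.

6, 3, 1, 5, 3, 8, 7, 3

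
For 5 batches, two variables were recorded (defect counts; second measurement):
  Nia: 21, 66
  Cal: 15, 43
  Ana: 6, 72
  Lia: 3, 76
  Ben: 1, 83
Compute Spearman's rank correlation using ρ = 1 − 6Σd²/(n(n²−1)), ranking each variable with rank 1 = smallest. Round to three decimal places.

Ranks of variable 1: 5, 4, 3, 2, 1
Ranks of variable 2: 2, 1, 3, 4, 5
d = r₁ − r₂: 3, 3, 0, -2, -4
d²: 9, 9, 0, 4, 16; Σd² = 38
ρ = 1 − 6·38/(5·24) = 1 − 228/120 = -0.900

-0.900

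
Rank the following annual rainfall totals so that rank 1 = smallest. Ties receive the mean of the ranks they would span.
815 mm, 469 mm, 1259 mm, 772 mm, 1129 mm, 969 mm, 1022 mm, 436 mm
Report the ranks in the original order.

4, 2, 8, 3, 7, 5, 6, 1

Sorted (ascending): 436, 469, 772, 815, 969, 1022, 1129, 1259
No ties — each value takes its position as its rank.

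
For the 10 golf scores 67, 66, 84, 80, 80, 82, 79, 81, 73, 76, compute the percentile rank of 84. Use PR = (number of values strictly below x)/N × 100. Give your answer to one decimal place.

90.0

N = 10.
Strictly below 84: 9. Equal to 84: 1.
PR = 9/10 × 100 = 90.0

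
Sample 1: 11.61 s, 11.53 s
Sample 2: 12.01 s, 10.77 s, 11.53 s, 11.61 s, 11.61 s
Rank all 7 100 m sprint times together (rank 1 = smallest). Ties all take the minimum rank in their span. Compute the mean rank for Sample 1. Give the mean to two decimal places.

Sorted (ascending): 10.77, 11.53, 11.53, 11.61, 11.61, 11.61, 12.01
The 2 values of 11.53 occupy positions 2–3 → each gets rank 2.
The 3 values of 11.61 occupy positions 4–6 → each gets rank 4.
Sample 1 values → pooled ranks: 11.61→4, 11.53→2
Mean rank = (4 + 2) / 2 = 3.00

3.00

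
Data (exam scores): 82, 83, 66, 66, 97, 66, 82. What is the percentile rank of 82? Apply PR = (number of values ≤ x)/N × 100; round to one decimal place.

N = 7.
Strictly below 82: 3. Equal to 82: 2.
PR = 5/7 × 100 = 71.4

71.4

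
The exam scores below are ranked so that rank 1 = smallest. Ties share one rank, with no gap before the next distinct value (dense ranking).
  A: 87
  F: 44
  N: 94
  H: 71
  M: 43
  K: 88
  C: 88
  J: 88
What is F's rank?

2

Sorted (ascending): 43, 44, 71, 87, 88, 88, 88, 94
The 3 values of 88 share dense rank 5.
Remaining distinct values take the next consecutive integers.
F has value 44 → rank 2.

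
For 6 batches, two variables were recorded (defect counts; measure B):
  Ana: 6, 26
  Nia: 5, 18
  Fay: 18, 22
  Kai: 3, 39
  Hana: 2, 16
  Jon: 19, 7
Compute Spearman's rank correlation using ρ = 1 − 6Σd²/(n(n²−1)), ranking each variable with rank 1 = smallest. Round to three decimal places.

Ranks of variable 1: 4, 3, 5, 2, 1, 6
Ranks of variable 2: 5, 3, 4, 6, 2, 1
d = r₁ − r₂: -1, 0, 1, -4, -1, 5
d²: 1, 0, 1, 16, 1, 25; Σd² = 44
ρ = 1 − 6·44/(6·35) = 1 − 264/210 = -0.257

-0.257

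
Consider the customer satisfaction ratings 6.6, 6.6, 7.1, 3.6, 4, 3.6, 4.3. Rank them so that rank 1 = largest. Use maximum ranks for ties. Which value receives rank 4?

Sorted (descending): 7.1, 6.6, 6.6, 4.3, 4, 3.6, 3.6
The 2 values of 6.6 occupy positions 2–3 → each gets rank 3.
The 2 values of 3.6 occupy positions 6–7 → each gets rank 7.
Rank 4 → value 4.3.

4.3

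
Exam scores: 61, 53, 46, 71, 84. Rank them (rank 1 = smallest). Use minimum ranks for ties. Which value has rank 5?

Sorted (ascending): 46, 53, 61, 71, 84
No ties — each value takes its position as its rank.
Rank 5 → value 84.

84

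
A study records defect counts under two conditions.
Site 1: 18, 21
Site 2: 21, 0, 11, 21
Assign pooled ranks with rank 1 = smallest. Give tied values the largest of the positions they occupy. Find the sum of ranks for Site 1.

9

Sorted (ascending): 0, 11, 18, 21, 21, 21
The 3 values of 21 occupy positions 4–6 → each gets rank 6.
Site 1 values → pooled ranks: 18→3, 21→6
Rank sum = 3 + 6 = 9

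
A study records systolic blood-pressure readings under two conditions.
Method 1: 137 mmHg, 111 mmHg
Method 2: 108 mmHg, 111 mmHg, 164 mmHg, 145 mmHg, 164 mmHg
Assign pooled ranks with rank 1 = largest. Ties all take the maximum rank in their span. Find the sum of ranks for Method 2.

Sorted (descending): 164, 164, 145, 137, 111, 111, 108
The 2 values of 164 occupy positions 1–2 → each gets rank 2.
The 2 values of 111 occupy positions 5–6 → each gets rank 6.
Method 2 values → pooled ranks: 108→7, 111→6, 164→2, 145→3, 164→2
Rank sum = 7 + 6 + 2 + 3 + 2 = 20

20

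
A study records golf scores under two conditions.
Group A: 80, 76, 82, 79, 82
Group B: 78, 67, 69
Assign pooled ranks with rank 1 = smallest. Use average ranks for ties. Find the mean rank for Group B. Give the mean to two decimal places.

Sorted (ascending): 67, 69, 76, 78, 79, 80, 82, 82
The 2 values of 82 occupy positions 7–8 → average rank (7+8)/2 = 7.5.
Group B values → pooled ranks: 78→4, 67→1, 69→2
Mean rank = (4 + 1 + 2) / 3 = 2.33

2.33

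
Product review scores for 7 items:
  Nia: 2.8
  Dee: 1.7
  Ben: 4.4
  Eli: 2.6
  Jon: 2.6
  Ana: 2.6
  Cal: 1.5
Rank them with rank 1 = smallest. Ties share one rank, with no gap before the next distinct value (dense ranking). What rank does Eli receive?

3

Sorted (ascending): 1.5, 1.7, 2.6, 2.6, 2.6, 2.8, 4.4
The 3 values of 2.6 share dense rank 3.
Remaining distinct values take the next consecutive integers.
Eli has value 2.6 → rank 3.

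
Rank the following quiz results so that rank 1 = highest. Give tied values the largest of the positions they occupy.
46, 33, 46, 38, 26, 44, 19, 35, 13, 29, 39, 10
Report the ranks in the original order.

2, 7, 2, 5, 9, 3, 10, 6, 11, 8, 4, 12

Sorted (descending): 46, 46, 44, 39, 38, 35, 33, 29, 26, 19, 13, 10
The 2 values of 46 occupy positions 1–2 → each gets rank 2.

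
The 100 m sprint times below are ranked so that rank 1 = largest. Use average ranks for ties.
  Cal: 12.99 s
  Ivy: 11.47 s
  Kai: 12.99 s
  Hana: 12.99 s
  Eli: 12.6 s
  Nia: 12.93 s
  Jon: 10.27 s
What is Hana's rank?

2

Sorted (descending): 12.99, 12.99, 12.99, 12.93, 12.6, 11.47, 10.27
The 3 values of 12.99 occupy positions 1–3 → average rank 2.
Hana has value 12.99 s → rank 2.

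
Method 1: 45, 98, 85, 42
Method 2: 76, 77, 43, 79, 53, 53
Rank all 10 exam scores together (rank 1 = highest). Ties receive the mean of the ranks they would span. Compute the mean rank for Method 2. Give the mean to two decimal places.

Sorted (descending): 98, 85, 79, 77, 76, 53, 53, 45, 43, 42
The 2 values of 53 occupy positions 6–7 → average rank (6+7)/2 = 6.5.
Method 2 values → pooled ranks: 76→5, 77→4, 43→9, 79→3, 53→6.5, 53→6.5
Mean rank = (5 + 4 + 9 + 3 + 6.5 + 6.5) / 6 = 5.67

5.67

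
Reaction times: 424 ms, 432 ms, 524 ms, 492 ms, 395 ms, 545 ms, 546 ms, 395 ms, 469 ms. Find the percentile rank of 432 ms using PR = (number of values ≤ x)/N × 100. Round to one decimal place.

N = 9.
Strictly below 432: 3. Equal to 432: 1.
PR = 4/9 × 100 = 44.4

44.4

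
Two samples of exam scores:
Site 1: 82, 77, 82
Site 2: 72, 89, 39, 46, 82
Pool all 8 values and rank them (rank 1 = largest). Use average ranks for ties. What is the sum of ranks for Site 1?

Sorted (descending): 89, 82, 82, 82, 77, 72, 46, 39
The 3 values of 82 occupy positions 2–4 → average rank 3.
Site 1 values → pooled ranks: 82→3, 77→5, 82→3
Rank sum = 3 + 5 + 3 = 11

11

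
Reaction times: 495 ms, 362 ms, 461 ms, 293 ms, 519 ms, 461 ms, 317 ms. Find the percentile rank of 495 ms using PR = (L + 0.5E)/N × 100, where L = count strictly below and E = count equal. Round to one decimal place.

N = 7.
Strictly below 495: 5. Equal to 495: 1.
PR = (5 + 0.5·1)/7 × 100 = 78.6

78.6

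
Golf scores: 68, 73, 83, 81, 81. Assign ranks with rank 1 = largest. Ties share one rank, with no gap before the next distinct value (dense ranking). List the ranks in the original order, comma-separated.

4, 3, 1, 2, 2

Sorted (descending): 83, 81, 81, 73, 68
The 2 values of 81 share dense rank 2.
Remaining distinct values take the next consecutive integers.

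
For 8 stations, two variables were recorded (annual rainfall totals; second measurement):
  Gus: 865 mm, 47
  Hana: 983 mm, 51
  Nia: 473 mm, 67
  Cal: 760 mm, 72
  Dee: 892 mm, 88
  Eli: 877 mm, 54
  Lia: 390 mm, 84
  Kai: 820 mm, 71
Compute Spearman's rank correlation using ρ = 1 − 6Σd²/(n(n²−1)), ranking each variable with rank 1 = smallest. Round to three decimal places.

-0.333

Ranks of variable 1: 5, 8, 2, 3, 7, 6, 1, 4
Ranks of variable 2: 1, 2, 4, 6, 8, 3, 7, 5
d = r₁ − r₂: 4, 6, -2, -3, -1, 3, -6, -1
d²: 16, 36, 4, 9, 1, 9, 36, 1; Σd² = 112
ρ = 1 − 6·112/(8·63) = 1 − 672/504 = -0.333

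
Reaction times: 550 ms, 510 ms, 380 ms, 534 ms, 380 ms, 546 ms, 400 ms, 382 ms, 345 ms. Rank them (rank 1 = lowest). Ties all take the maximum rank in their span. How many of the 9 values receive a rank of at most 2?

1

Sorted (ascending): 345, 380, 380, 382, 400, 510, 534, 546, 550
The 2 values of 380 occupy positions 2–3 → each gets rank 3.
Ranks ≤ 2: {1} → 1 value.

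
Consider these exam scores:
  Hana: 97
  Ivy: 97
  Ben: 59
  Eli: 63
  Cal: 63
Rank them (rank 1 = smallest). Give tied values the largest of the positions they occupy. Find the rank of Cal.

Sorted (ascending): 59, 63, 63, 97, 97
The 2 values of 63 occupy positions 2–3 → each gets rank 3.
The 2 values of 97 occupy positions 4–5 → each gets rank 5.
Cal has value 63 → rank 3.

3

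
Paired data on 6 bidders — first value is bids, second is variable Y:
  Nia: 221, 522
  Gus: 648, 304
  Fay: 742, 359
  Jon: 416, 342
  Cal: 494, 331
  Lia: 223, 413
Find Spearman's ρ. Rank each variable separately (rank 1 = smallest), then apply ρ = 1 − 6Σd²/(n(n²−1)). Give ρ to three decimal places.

Ranks of variable 1: 1, 5, 6, 3, 4, 2
Ranks of variable 2: 6, 1, 4, 3, 2, 5
d = r₁ − r₂: -5, 4, 2, 0, 2, -3
d²: 25, 16, 4, 0, 4, 9; Σd² = 58
ρ = 1 − 6·58/(6·35) = 1 − 348/210 = -0.657

-0.657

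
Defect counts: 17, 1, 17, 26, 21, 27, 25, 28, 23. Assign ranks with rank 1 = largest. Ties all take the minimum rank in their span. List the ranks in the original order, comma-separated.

Sorted (descending): 28, 27, 26, 25, 23, 21, 17, 17, 1
The 2 values of 17 occupy positions 7–8 → each gets rank 7.

7, 9, 7, 3, 6, 2, 4, 1, 5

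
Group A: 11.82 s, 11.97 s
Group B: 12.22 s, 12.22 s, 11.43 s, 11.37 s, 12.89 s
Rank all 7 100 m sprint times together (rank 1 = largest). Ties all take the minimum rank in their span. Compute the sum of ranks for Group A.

Sorted (descending): 12.89, 12.22, 12.22, 11.97, 11.82, 11.43, 11.37
The 2 values of 12.22 occupy positions 2–3 → each gets rank 2.
Group A values → pooled ranks: 11.82→5, 11.97→4
Rank sum = 5 + 4 = 9

9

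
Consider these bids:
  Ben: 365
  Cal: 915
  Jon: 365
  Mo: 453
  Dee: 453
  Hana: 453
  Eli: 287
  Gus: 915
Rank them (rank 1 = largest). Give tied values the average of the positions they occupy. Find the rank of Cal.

Sorted (descending): 915, 915, 453, 453, 453, 365, 365, 287
The 2 values of 915 occupy positions 1–2 → average rank (1+2)/2 = 1.5.
The 3 values of 453 occupy positions 3–5 → average rank 4.
The 2 values of 365 occupy positions 6–7 → average rank (6+7)/2 = 6.5.
Cal has value 915 → rank 1.5.

1.5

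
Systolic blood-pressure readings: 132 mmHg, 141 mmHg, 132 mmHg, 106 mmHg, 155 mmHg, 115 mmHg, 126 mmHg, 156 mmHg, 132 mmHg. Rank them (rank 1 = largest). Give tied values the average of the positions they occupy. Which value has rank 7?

Sorted (descending): 156, 155, 141, 132, 132, 132, 126, 115, 106
The 3 values of 132 occupy positions 4–6 → average rank 5.
Rank 7 → value 126.

126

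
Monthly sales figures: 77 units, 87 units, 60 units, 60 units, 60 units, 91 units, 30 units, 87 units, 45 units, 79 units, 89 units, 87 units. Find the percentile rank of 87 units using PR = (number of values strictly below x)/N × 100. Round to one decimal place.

58.3

N = 12.
Strictly below 87: 7. Equal to 87: 3.
PR = 7/12 × 100 = 58.3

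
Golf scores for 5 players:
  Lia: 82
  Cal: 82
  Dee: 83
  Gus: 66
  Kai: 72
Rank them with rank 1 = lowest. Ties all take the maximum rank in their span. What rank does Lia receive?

4

Sorted (ascending): 66, 72, 82, 82, 83
The 2 values of 82 occupy positions 3–4 → each gets rank 4.
Lia has value 82 → rank 4.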